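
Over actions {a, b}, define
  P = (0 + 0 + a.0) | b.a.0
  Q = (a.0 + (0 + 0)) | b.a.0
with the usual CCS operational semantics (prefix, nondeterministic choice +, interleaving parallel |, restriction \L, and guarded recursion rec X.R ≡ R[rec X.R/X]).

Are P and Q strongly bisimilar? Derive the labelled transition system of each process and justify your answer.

P ~ Q

LTS(P): 6 reachable states
  u0 = (0 + 0 + a.0) | b.a.0 ⊢ =a=> u1, =b=> u2
  u1 = 0 | b.a.0 ⊢ =b=> u3
  u2 = (0 + 0 + a.0) | a.0 ⊢ =a=> u3, =a=> u4
  u3 = 0 | a.0 ⊢ =a=> u5
  u4 = (0 + 0 + a.0) | 0 ⊢ =a=> u5
  u5 = 0 | 0 ⊢ stopped
LTS(Q): 6 reachable states
  v0 = (a.0 + (0 + 0)) | b.a.0 ⊢ =a=> v1, =b=> v2
  v1 = 0 | b.a.0 ⊢ =b=> v3
  v2 = (a.0 + (0 + 0)) | a.0 ⊢ =a=> v3, =a=> v4
  v3 = 0 | a.0 ⊢ =a=> v5
  v4 = (a.0 + (0 + 0)) | 0 ⊢ =a=> v5
  v5 = 0 | 0 ⊢ stopped
Partition-refinement fixed point:
  B0 = {u0, v0}
  B1 = {u1, v1}
  B2 = {u3, u4, v3, v4}
  B3 = {u5, v5}
  B4 = {u2, v2}
u0 ∈ B0, v0 ∈ B0 → same block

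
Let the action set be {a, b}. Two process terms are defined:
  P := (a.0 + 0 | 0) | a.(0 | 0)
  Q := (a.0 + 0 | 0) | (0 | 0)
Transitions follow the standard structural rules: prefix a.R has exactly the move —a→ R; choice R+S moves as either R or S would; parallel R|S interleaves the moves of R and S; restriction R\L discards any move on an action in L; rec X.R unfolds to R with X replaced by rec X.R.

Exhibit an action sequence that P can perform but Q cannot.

aa

LTS(P): 4 reachable states
  m0 = (a.0 + 0 | 0) | a.(0 | 0) has moves =a=> m1, =a=> m2
  m1 = (a.0 + 0 | 0) | (0 | 0) has moves =a=> m3
  m2 = 0 | a.(0 | 0) has moves =a=> m3
  m3 = 0 | (0 | 0) has moves ∅
LTS(Q): 2 reachable states
  n0 = (a.0 + 0 | 0) | (0 | 0) has moves =a=> n1
  n1 = 0 | (0 | 0) has moves ∅
Executing aa from P (initial set {m0}):
  after a @ step 1: {m1, m2}
  after a @ step 2: {m3}
  ✓ P
Executing aa from Q (initial set {n0}):
  after a @ step 1: {n1}
  after a @ step 2: ∅ (Q stuck)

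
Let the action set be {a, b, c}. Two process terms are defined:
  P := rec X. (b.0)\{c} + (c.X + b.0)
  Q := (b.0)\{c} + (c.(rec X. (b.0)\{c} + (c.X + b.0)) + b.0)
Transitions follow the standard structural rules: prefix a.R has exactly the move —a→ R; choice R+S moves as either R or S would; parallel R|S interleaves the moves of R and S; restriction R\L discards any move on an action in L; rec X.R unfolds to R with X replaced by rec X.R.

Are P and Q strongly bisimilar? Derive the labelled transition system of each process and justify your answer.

P ~ Q

P's transition system — 3 states:
  p0 = rec X. (b.0)\{c} + (c.X + b.0) | —b→ p1, —b→ p2, —c→ p0
  p1 = 0 | ·
  p2 = 0\{c} | ·
Q's transition system — 4 states:
  q0 = (b.0)\{c} + (c.(rec X. (b.0)\{c} + (c.X + b.0)) + b.0) | —b→ q1, —b→ q2, —c→ q3
  q1 = 0 | ·
  q2 = 0\{c} | ·
  q3 = rec X. (b.0)\{c} + (c.X + b.0) | —b→ q1, —b→ q2, —c→ q3
Coarsest stable partition (strong bisimilarity classes):
  B0 = {p0, q0, q3}
  B1 = {p1, p2, q1, q2}
p0 ∈ B0, q0 ∈ B0 → same block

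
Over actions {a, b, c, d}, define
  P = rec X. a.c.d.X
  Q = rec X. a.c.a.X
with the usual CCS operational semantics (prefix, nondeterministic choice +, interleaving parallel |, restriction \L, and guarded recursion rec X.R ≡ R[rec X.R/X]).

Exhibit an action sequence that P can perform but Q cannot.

acd

P's transition system — 3 states:
  s0 = rec X. a.c.d.X | —a→ s1
  s1 = c.d.(rec X. a.c.d.X) | —c→ s2
  s2 = d.(rec X. a.c.d.X) | —d→ s0
Q's transition system — 3 states:
  t0 = rec X. a.c.a.X | —a→ t1
  t1 = c.a.(rec X. a.c.a.X) | —c→ t2
  t2 = a.(rec X. a.c.a.X) | —a→ t0
Trace ⟨acd⟩ through P, begin at {s0}:
  [1] a ⇒ {s1}
  [2] c ⇒ {s2}
  [3] d ⇒ {s0}
  — P admits the full trace.
Trace ⟨acd⟩ through Q, begin at {t0}:
  [1] a ⇒ {t1}
  [2] c ⇒ {t2}
  [3] d ⇒ no successor for Q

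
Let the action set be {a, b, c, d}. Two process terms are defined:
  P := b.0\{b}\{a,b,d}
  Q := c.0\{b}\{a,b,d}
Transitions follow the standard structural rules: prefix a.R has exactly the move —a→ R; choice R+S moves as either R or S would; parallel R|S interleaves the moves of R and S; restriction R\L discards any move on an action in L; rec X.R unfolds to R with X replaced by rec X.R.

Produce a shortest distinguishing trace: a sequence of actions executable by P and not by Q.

b

LTS(P): 2 reachable states
  p0 = b.0\{b}\{a,b,d} has moves =b=> p1
  p1 = 0\{b}\{a,b,d} has moves deadlocked
LTS(Q): 2 reachable states
  q0 = c.0\{b}\{a,b,d} has moves =c=> q1
  q1 = 0\{b}\{a,b,d} has moves deadlocked
Run σ = ⟨b⟩ on P: start {p0}
  after b @ step 1: {p1}
  P completes σ.
Run σ = ⟨b⟩ on Q: start {q0}
  after b @ step 1: ∅ (Q stuck)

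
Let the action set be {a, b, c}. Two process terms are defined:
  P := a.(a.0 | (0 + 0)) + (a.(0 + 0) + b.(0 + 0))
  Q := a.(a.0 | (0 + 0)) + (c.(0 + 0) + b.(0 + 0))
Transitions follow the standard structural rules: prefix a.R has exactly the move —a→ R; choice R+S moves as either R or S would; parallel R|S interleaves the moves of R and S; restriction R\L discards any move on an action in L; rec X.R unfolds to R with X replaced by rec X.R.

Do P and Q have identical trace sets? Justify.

Reachable graph of P (4 states):
  s0 = a.(a.0 | (0 + 0)) + (a.(0 + 0) + b.(0 + 0)) :: ··a··> s1, ··a··> s2, ··b··> s1
  s1 = 0 + 0 :: (no moves)
  s2 = a.0 | (0 + 0) :: ··a··> s3
  s3 = 0 | (0 + 0) :: (no moves)
Reachable graph of Q (4 states):
  t0 = a.(a.0 | (0 + 0)) + (c.(0 + 0) + b.(0 + 0)) :: ··a··> t1, ··b··> t2, ··c··> t2
  t1 = a.0 | (0 + 0) :: ··a··> t3
  t2 = 0 + 0 :: (no moves)
  t3 = 0 | (0 + 0) :: (no moves)
Run σ = ⟨c⟩ on Q: start {t0}
  [1] c ⇒ {t2}
  — Q admits the full trace.
Run σ = ⟨c⟩ on P: start {s0}
  [1] c ⇒ ∅  — P cannot continue

NO — witness ⟨c⟩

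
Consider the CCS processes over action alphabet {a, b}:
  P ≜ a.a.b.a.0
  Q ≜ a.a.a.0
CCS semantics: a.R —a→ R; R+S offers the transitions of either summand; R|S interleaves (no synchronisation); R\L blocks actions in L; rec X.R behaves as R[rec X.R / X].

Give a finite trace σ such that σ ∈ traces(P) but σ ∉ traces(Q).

P's transition system — 5 states:
  s0 = a.a.b.a.0 | --a--▸ s1
  s1 = a.b.a.0 | --a--▸ s2
  s2 = b.a.0 | --b--▸ s3
  s3 = a.0 | --a--▸ s4
  s4 = 0 | ∅
Q's transition system — 4 states:
  t0 = a.a.a.0 | --a--▸ t1
  t1 = a.a.0 | --a--▸ t2
  t2 = a.0 | --a--▸ t3
  t3 = 0 | ∅
Executing aab from P (initial set {s0}):
  [1] a ⇒ {s1}
  [2] a ⇒ {s2}
  [3] b ⇒ {s3}
  — P admits the full trace.
Executing aab from Q (initial set {t0}):
  [1] a ⇒ {t1}
  [2] a ⇒ {t2}
  [3] b ⇒ ∅  — Q cannot continue

aab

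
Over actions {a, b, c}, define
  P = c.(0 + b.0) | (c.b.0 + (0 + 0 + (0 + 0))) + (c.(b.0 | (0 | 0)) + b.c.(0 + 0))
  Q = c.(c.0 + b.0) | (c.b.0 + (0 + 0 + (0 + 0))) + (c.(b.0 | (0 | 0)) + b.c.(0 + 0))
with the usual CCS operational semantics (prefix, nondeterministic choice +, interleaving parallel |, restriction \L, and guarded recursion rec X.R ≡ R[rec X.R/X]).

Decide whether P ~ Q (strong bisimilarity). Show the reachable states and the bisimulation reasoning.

NO

P's transition system — 13 states:
  p0 = c.(0 + b.0) | (c.b.0 + (0 + 0 + (0 + 0))) + (c.(b.0 | (0 | 0)) + b.c.(0 + 0)) has moves ··b··> p1, ··c··> p2, ··c··> p3, ··c··> p4
  p1 = c.(0 + 0) has moves ··c··> p5
  p2 = (0 + b.0) | (c.b.0 + (0 + 0 + (0 + 0))) has moves ··b··> p6, ··c··> p7
  p3 = b.0 | (0 | 0) has moves ··b··> p8
  p4 = c.(0 + b.0) | b.0 has moves ··b··> p9, ··c··> p7
  p5 = 0 + 0 has moves stopped
  p6 = 0 | (c.b.0 + (0 + 0 + (0 + 0))) has moves ··c··> p10
  p7 = (0 + b.0) | b.0 has moves ··b··> p10, ··b··> p11
  p8 = 0 | (0 | 0) has moves stopped
  p9 = c.(0 + b.0) | 0 has moves ··c··> p11
  p10 = 0 | b.0 has moves ··b··> p12
  p11 = (0 + b.0) | 0 has moves ··b··> p12
  p12 = 0 | 0 has moves stopped
Q's transition system — 13 states:
  q0 = c.(c.0 + b.0) | (c.b.0 + (0 + 0 + (0 + 0))) + (c.(b.0 | (0 | 0)) + b.c.(0 + 0)) has moves ··b··> q1, ··c··> q2, ··c··> q3, ··c··> q4
  q1 = c.(0 + 0) has moves ··c··> q5
  q2 = (c.0 + b.0) | (c.b.0 + (0 + 0 + (0 + 0))) has moves ··b··> q6, ··c··> q6, ··c··> q7
  q3 = b.0 | (0 | 0) has moves ··b··> q8
  q4 = c.(c.0 + b.0) | b.0 has moves ··b··> q9, ··c··> q7
  q5 = 0 + 0 has moves stopped
  q6 = 0 | (c.b.0 + (0 + 0 + (0 + 0))) has moves ··c··> q10
  q7 = (c.0 + b.0) | b.0 has moves ··b··> q10, ··b··> q11, ··c··> q10
  q8 = 0 | (0 | 0) has moves stopped
  q9 = c.(c.0 + b.0) | 0 has moves ··c··> q11
  q10 = 0 | b.0 has moves ··b··> q12
  q11 = (c.0 + b.0) | 0 has moves ··b··> q12, ··c··> q12
  q12 = 0 | 0 has moves stopped
Bisimilarity quotient blocks:
  B0 = {p0}
  B1 = {p2, p4}
  B2 = {p6, p9, q6}
  B3 = {p10, p11, p3, q10, q3}
  B4 = {p12, p5, p8, q12, q5, q8}
  B5 = {p7}
  B6 = {p1, q1}
  B7 = {q0}
  B8 = {q2}
  B9 = {q7}
  B10 = {q11}
  B11 = {q4}
  B12 = {q9}
p0 ∈ B0, q0 ∈ B7 → different blocks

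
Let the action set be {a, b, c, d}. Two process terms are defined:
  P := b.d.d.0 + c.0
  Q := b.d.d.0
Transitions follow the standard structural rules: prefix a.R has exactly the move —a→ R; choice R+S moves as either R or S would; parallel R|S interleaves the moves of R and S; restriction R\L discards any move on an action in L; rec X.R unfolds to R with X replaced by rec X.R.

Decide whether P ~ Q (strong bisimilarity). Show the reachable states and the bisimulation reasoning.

Reachable graph of P (4 states):
  p0 = b.d.d.0 + c.0 :: -b-> p1, -c-> p2
  p1 = d.d.0 :: -d-> p3
  p2 = 0 :: stopped
  p3 = d.0 :: -d-> p2
Reachable graph of Q (4 states):
  q0 = b.d.d.0 :: -b-> q1
  q1 = d.d.0 :: -d-> q2
  q2 = d.0 :: -d-> q3
  q3 = 0 :: stopped
Coarsest stable partition (strong bisimilarity classes):
  B0 = {p0}
  B1 = {p1, q1}
  B2 = {p3, q2}
  B3 = {p2, q3}
  B4 = {q0}
p0 ∈ B0, q0 ∈ B4 → different blocks

P ≁ Q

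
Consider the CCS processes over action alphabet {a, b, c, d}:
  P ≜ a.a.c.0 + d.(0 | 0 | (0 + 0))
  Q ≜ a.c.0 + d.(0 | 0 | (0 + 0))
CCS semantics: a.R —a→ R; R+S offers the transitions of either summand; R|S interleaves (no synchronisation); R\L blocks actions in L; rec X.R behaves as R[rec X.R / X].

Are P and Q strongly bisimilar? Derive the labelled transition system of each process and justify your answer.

P's transition system — 5 states:
  u0 = a.a.c.0 + d.(0 | 0 | (0 + 0)) → —a→ u1, —d→ u2
  u1 = a.c.0 → —a→ u3
  u2 = 0 | 0 | (0 + 0) → ∅
  u3 = c.0 → —c→ u4
  u4 = 0 → ∅
Q's transition system — 4 states:
  v0 = a.c.0 + d.(0 | 0 | (0 + 0)) → —a→ v1, —d→ v2
  v1 = c.0 → —c→ v3
  v2 = 0 | 0 | (0 + 0) → ∅
  v3 = 0 → ∅
Bisimilarity quotient blocks:
  B0 = {u0}
  B1 = {u2, u4, v2, v3}
  B2 = {u1}
  B3 = {u3, v1}
  B4 = {v0}
u0 ∈ B0, v0 ∈ B4 → different blocks

NO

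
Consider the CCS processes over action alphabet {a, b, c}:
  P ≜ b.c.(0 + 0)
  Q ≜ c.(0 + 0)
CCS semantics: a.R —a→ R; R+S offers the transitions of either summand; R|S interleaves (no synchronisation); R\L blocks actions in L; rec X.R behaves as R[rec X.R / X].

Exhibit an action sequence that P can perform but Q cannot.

P's transition system — 3 states:
  m0 = b.c.(0 + 0) | -b-> m1
  m1 = c.(0 + 0) | -c-> m2
  m2 = 0 + 0 | (no moves)
Q's transition system — 2 states:
  n0 = c.(0 + 0) | -c-> n1
  n1 = 0 + 0 | (no moves)
Run σ = ⟨b⟩ on P: start {m0}
  after b @ step 1: {m1}
  — P admits the full trace.
Run σ = ⟨b⟩ on Q: start {n0}
  after b @ step 1: ∅  — Q cannot continue

b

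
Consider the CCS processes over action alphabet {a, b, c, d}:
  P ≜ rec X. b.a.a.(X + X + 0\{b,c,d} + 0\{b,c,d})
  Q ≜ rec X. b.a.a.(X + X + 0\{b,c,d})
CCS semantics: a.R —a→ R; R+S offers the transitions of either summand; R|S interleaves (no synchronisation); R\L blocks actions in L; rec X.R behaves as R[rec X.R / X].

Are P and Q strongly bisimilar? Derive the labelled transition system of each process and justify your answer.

LTS(P): 4 reachable states
  s0 = rec X. b.a.a.(X + X + 0\{b,c,d} + 0\{b,c,d}) → --b--▸ s1
  s1 = a.a.((rec X. b.a.a.(X + X + 0\{b,c,d} + 0\{b,c,d})) + (rec X. b.a.a.(X + X + 0\{b,c,d} + 0\{b,c,d})) + 0\{b,c,d} + 0\{b,c,d}) → --a--▸ s2
  s2 = a.((rec X. b.a.a.(X + X + 0\{b,c,d} + 0\{b,c,d})) + (rec X. b.a.a.(X + X + 0\{b,c,d} + 0\{b,c,d})) + 0\{b,c,d} + 0\{b,c,d}) → --a--▸ s3
  s3 = (rec X. b.a.a.(X + X + 0\{b,c,d} + 0\{b,c,d})) + (rec X. b.a.a.(X + X + 0\{b,c,d} + 0\{b,c,d})) + 0\{b,c,d} + 0\{b,c,d} → --b--▸ s1
LTS(Q): 4 reachable states
  t0 = rec X. b.a.a.(X + X + 0\{b,c,d}) → --b--▸ t1
  t1 = a.a.((rec X. b.a.a.(X + X + 0\{b,c,d})) + (rec X. b.a.a.(X + X + 0\{b,c,d})) + 0\{b,c,d}) → --a--▸ t2
  t2 = a.((rec X. b.a.a.(X + X + 0\{b,c,d})) + (rec X. b.a.a.(X + X + 0\{b,c,d})) + 0\{b,c,d}) → --a--▸ t3
  t3 = (rec X. b.a.a.(X + X + 0\{b,c,d})) + (rec X. b.a.a.(X + X + 0\{b,c,d})) + 0\{b,c,d} → --b--▸ t1
Bisimilarity quotient blocks:
  B0 = {s0, s3, t0, t3}
  B1 = {s1, t1}
  B2 = {s2, t2}
s0 ∈ B0, t0 ∈ B0 → same block

bisimilar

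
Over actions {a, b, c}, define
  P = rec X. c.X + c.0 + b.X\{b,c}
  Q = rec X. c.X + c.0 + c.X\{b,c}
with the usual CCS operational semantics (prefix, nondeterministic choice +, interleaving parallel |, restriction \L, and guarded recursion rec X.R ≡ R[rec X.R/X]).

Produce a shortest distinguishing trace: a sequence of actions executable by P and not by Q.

b

P's transition system — 3 states:
  p0 = rec X. c.X + c.0 + b.X\{b,c} has moves --b--▸ p1, --c--▸ p0, --c--▸ p2
  p1 = (rec X. c.X + c.0 + b.X\{b,c})\{b,c} has moves deadlocked
  p2 = 0 has moves deadlocked
Q's transition system — 3 states:
  q0 = rec X. c.X + c.0 + c.X\{b,c} has moves --c--▸ q0, --c--▸ q1, --c--▸ q2
  q1 = (rec X. c.X + c.0 + c.X\{b,c})\{b,c} has moves deadlocked
  q2 = 0 has moves deadlocked
Trace ⟨b⟩ through P, begin at {p0}:
  step 1 (b): {p1}
  — P admits the full trace.
Trace ⟨b⟩ through Q, begin at {q0}:
  step 1 (b): ∅  — Q cannot continue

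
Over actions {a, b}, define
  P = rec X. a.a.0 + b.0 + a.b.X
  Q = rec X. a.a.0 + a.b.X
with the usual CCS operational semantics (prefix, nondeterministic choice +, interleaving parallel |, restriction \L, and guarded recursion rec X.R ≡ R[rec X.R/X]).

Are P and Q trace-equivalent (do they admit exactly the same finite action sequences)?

NO — witness ⟨b⟩

LTS(P): 4 reachable states
  p0 = rec X. a.a.0 + b.0 + a.b.X | --a--▸ p1, --a--▸ p2, --b--▸ p3
  p1 = a.0 | --a--▸ p3
  p2 = b.(rec X. a.a.0 + b.0 + a.b.X) | --b--▸ p0
  p3 = 0 | (no moves)
LTS(Q): 4 reachable states
  q0 = rec X. a.a.0 + a.b.X | --a--▸ q1, --a--▸ q2
  q1 = a.0 | --a--▸ q3
  q2 = b.(rec X. a.a.0 + a.b.X) | --b--▸ q0
  q3 = 0 | (no moves)
Trace ⟨b⟩ through P, begin at {p0}:
  [1] b ⇒ {p3}
  P completes σ.
Trace ⟨b⟩ through Q, begin at {q0}:
  [1] b ⇒ ∅  — Q cannot continue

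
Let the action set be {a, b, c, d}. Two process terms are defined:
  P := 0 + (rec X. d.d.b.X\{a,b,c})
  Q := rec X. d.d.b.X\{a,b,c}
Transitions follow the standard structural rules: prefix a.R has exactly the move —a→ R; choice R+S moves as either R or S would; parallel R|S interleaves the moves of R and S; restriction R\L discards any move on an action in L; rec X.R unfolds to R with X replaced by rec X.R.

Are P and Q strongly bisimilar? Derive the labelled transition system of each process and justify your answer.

P ~ Q

P's transition system — 6 states:
  m0 = 0 + (rec X. d.d.b.X\{a,b,c}) → —d→ m1
  m1 = d.b.(rec X. d.d.b.X\{a,b,c})\{a,b,c} → —d→ m2
  m2 = b.(rec X. d.d.b.X\{a,b,c})\{a,b,c} → —b→ m3
  m3 = (rec X. d.d.b.X\{a,b,c})\{a,b,c} → —d→ m4
  m4 = (d.b.(rec X. d.d.b.X\{a,b,c})\{a,b,c})\{a,b,c} → —d→ m5
  m5 = (b.(rec X. d.d.b.X\{a,b,c})\{a,b,c})\{a,b,c} → stopped
Q's transition system — 6 states:
  n0 = rec X. d.d.b.X\{a,b,c} → —d→ n1
  n1 = d.b.(rec X. d.d.b.X\{a,b,c})\{a,b,c} → —d→ n2
  n2 = b.(rec X. d.d.b.X\{a,b,c})\{a,b,c} → —b→ n3
  n3 = (rec X. d.d.b.X\{a,b,c})\{a,b,c} → —d→ n4
  n4 = (d.b.(rec X. d.d.b.X\{a,b,c})\{a,b,c})\{a,b,c} → —d→ n5
  n5 = (b.(rec X. d.d.b.X\{a,b,c})\{a,b,c})\{a,b,c} → stopped
Partition-refinement fixed point:
  B0 = {m0, n0}
  B1 = {m1, n1}
  B2 = {m2, n2}
  B3 = {m3, n3}
  B4 = {m4, n4}
  B5 = {m5, n5}
m0 ∈ B0, n0 ∈ B0 → same block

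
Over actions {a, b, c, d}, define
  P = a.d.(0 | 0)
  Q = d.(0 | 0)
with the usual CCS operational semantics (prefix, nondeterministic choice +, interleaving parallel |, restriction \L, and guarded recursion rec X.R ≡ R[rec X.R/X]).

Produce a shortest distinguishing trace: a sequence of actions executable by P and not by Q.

a

LTS(P): 3 reachable states
  m0 = a.d.(0 | 0) → =a=> m1
  m1 = d.(0 | 0) → =d=> m2
  m2 = 0 | 0 → ·
LTS(Q): 2 reachable states
  n0 = d.(0 | 0) → =d=> n1
  n1 = 0 | 0 → ·
Executing a from P (initial set {m0}):
  step 1 (a): {m1}
  — P admits the full trace.
Executing a from Q (initial set {n0}):
  step 1 (a): no successor for Q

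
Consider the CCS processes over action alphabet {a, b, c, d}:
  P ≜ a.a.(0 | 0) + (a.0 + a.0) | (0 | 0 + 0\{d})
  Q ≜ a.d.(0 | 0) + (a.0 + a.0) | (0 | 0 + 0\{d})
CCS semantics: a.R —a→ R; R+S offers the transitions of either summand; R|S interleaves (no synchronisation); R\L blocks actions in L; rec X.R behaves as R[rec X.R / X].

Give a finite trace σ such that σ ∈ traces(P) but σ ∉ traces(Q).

P's transition system — 4 states:
  p0 = a.a.(0 | 0) + (a.0 + a.0) | (0 | 0 + 0\{d}) | ··a··> p1, ··a··> p2
  p1 = 0 | (0 | 0 + 0\{d}) | stopped
  p2 = a.(0 | 0) | ··a··> p3
  p3 = 0 | 0 | stopped
Q's transition system — 4 states:
  q0 = a.d.(0 | 0) + (a.0 + a.0) | (0 | 0 + 0\{d}) | ··a··> q1, ··a··> q2
  q1 = 0 | (0 | 0 + 0\{d}) | stopped
  q2 = d.(0 | 0) | ··d··> q3
  q3 = 0 | 0 | stopped
Run σ = ⟨aa⟩ on P: start {p0}
  after a @ step 1: {p1, p2}
  after a @ step 2: {p3}
  — P admits the full trace.
Run σ = ⟨aa⟩ on Q: start {q0}
  after a @ step 1: {q1, q2}
  after a @ step 2: no successor for Q

aa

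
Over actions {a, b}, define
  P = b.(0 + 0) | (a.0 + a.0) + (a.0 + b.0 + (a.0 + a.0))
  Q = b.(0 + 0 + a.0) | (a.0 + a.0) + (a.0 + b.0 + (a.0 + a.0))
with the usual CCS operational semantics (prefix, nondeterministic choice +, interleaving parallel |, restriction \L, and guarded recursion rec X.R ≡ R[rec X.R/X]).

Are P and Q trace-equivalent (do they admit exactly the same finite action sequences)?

trace-distinct — witness ⟨aba⟩

LTS(P): 5 reachable states
  m0 = b.(0 + 0) | (a.0 + a.0) + (a.0 + b.0 + (a.0 + a.0)) :: --a--▸ m1, --a--▸ m2, --b--▸ m1, --b--▸ m3
  m1 = 0 :: deadlocked
  m2 = b.(0 + 0) | 0 :: --b--▸ m4
  m3 = (0 + 0) | (a.0 + a.0) :: --a--▸ m4
  m4 = (0 + 0) | 0 :: deadlocked
LTS(Q): 7 reachable states
  n0 = b.(0 + 0 + a.0) | (a.0 + a.0) + (a.0 + b.0 + (a.0 + a.0)) :: --a--▸ n1, --a--▸ n2, --b--▸ n1, --b--▸ n3
  n1 = 0 :: deadlocked
  n2 = b.(0 + 0 + a.0) | 0 :: --b--▸ n4
  n3 = (0 + 0 + a.0) | (a.0 + a.0) :: --a--▸ n4, --a--▸ n5
  n4 = (0 + 0 + a.0) | 0 :: --a--▸ n6
  n5 = 0 | (a.0 + a.0) :: --a--▸ n6
  n6 = 0 | 0 :: deadlocked
Executing aba from Q (initial set {n0}):
  after a @ step 1: {n1, n2}
  after b @ step 2: {n4}
  after a @ step 3: {n6}
  ✓ Q
Executing aba from P (initial set {m0}):
  after a @ step 1: {m1, m2}
  after b @ step 2: {m4}
  after a @ step 3: ∅ (P stuck)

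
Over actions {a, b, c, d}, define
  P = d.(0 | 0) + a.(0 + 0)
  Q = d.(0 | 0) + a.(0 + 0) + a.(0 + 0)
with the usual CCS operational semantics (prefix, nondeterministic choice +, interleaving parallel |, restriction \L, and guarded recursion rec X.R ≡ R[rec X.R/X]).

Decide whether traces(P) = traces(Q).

trace-equivalent

Reachable graph of P (3 states):
  m0 = d.(0 | 0) + a.(0 + 0) has moves -a-> m1, -d-> m2
  m1 = 0 + 0 has moves stopped
  m2 = 0 | 0 has moves stopped
Reachable graph of Q (3 states):
  n0 = d.(0 | 0) + a.(0 + 0) + a.(0 + 0) has moves -a-> n1, -d-> n2
  n1 = 0 + 0 has moves stopped
  n2 = 0 | 0 has moves stopped
Coarsest stable partition (strong bisimilarity classes):
  B0 = {m0, n0}
  B1 = {m1, m2, n1, n2}
m0 ∈ B0, n0 ∈ B0 → same block
Bisimilar ⇒ trace-equivalent.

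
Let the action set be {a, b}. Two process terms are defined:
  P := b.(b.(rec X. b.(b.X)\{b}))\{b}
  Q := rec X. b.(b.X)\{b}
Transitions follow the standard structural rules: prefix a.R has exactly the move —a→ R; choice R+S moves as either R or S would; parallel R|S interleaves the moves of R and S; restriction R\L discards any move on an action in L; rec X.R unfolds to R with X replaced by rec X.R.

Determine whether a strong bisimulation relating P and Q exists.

bisimilar

LTS(P): 2 reachable states
  u0 = b.(b.(rec X. b.(b.X)\{b}))\{b} ⊢ ··b··> u1
  u1 = (b.(rec X. b.(b.X)\{b}))\{b} ⊢ (no moves)
LTS(Q): 2 reachable states
  v0 = rec X. b.(b.X)\{b} ⊢ ··b··> v1
  v1 = (b.(rec X. b.(b.X)\{b}))\{b} ⊢ (no moves)
Coarsest stable partition (strong bisimilarity classes):
  B0 = {u0, v0}
  B1 = {u1, v1}
u0 ∈ B0, v0 ∈ B0 → same block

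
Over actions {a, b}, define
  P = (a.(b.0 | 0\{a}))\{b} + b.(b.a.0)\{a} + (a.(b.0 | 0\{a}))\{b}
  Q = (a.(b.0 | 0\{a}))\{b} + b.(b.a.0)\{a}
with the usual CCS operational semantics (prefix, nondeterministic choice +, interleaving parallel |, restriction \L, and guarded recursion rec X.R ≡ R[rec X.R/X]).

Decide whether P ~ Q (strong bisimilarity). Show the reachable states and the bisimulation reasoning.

YES

LTS(P): 4 reachable states
  s0 = (a.(b.0 | 0\{a}))\{b} + b.(b.a.0)\{a} + (a.(b.0 | 0\{a}))\{b} has moves —a→ s1, —b→ s2
  s1 = (b.0 | 0\{a})\{b} has moves stopped
  s2 = (b.a.0)\{a} has moves —b→ s3
  s3 = (a.0)\{a} has moves stopped
LTS(Q): 4 reachable states
  t0 = (a.(b.0 | 0\{a}))\{b} + b.(b.a.0)\{a} has moves —a→ t1, —b→ t2
  t1 = (b.0 | 0\{a})\{b} has moves stopped
  t2 = (b.a.0)\{a} has moves —b→ t3
  t3 = (a.0)\{a} has moves stopped
Coarsest stable partition (strong bisimilarity classes):
  B0 = {s0, t0}
  B1 = {s2, t2}
  B2 = {s1, s3, t1, t3}
s0 ∈ B0, t0 ∈ B0 → same block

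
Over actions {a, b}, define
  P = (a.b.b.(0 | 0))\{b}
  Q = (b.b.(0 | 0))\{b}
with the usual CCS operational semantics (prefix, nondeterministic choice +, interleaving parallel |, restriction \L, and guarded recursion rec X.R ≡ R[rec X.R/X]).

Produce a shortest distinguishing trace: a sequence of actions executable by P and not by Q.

LTS(P): 2 reachable states
  p0 = (a.b.b.(0 | 0))\{b} | =a=> p1
  p1 = (b.b.(0 | 0))\{b} | deadlocked
LTS(Q): 1 reachable states
  q0 = (b.b.(0 | 0))\{b} | deadlocked
Executing a from P (initial set {p0}):
  [1] a ⇒ {p1}
  — P admits the full trace.
Executing a from Q (initial set {q0}):
  [1] a ⇒ ∅  — Q cannot continue

a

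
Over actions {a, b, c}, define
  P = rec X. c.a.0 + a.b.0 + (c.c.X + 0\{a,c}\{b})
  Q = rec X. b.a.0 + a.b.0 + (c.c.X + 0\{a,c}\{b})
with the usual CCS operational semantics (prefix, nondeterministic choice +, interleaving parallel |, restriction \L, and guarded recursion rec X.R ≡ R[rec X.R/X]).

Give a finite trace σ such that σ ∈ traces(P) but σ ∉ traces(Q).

LTS(P): 5 reachable states
  u0 = rec X. c.a.0 + a.b.0 + (c.c.X + 0\{a,c}\{b}) ⊢ ··a··> u1, ··c··> u2, ··c··> u3
  u1 = b.0 ⊢ ··b··> u4
  u2 = a.0 ⊢ ··a··> u4
  u3 = c.(rec X. c.a.0 + a.b.0 + (c.c.X + 0\{a,c}\{b})) ⊢ ··c··> u0
  u4 = 0 ⊢ ·
LTS(Q): 5 reachable states
  v0 = rec X. b.a.0 + a.b.0 + (c.c.X + 0\{a,c}\{b}) ⊢ ··a··> v1, ··b··> v2, ··c··> v3
  v1 = b.0 ⊢ ··b··> v4
  v2 = a.0 ⊢ ··a··> v4
  v3 = c.(rec X. b.a.0 + a.b.0 + (c.c.X + 0\{a,c}\{b})) ⊢ ··c··> v0
  v4 = 0 ⊢ ·
Run σ = ⟨ca⟩ on P: start {u0}
  [1] c ⇒ {u2, u3}
  [2] a ⇒ {u4}
  — P admits the full trace.
Run σ = ⟨ca⟩ on Q: start {v0}
  [1] c ⇒ {v3}
  [2] a ⇒ ∅ (Q stuck)

ca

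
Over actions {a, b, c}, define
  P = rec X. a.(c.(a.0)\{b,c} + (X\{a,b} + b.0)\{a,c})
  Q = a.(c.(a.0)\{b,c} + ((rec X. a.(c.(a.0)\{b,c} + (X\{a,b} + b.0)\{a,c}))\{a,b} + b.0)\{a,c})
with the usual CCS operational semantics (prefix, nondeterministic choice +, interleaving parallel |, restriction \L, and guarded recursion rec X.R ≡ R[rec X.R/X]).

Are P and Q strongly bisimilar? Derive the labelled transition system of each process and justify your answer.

bisimilar

Reachable graph of P (5 states):
  p0 = rec X. a.(c.(a.0)\{b,c} + (X\{a,b} + b.0)\{a,c}) ⊢ ··a··> p1
  p1 = c.(a.0)\{b,c} + ((rec X. a.(c.(a.0)\{b,c} + (X\{a,b} + b.0)\{a,c}))\{a,b} + b.0)\{a,c} ⊢ ··b··> p2, ··c··> p3
  p2 = 0\{a,c} ⊢ ∅
  p3 = (a.0)\{b,c} ⊢ ··a··> p4
  p4 = 0\{b,c} ⊢ ∅
Reachable graph of Q (5 states):
  q0 = a.(c.(a.0)\{b,c} + ((rec X. a.(c.(a.0)\{b,c} + (X\{a,b} + b.0)\{a,c}))\{a,b} + b.0)\{a,c}) ⊢ ··a··> q1
  q1 = c.(a.0)\{b,c} + ((rec X. a.(c.(a.0)\{b,c} + (X\{a,b} + b.0)\{a,c}))\{a,b} + b.0)\{a,c} ⊢ ··b··> q2, ··c··> q3
  q2 = 0\{a,c} ⊢ ∅
  q3 = (a.0)\{b,c} ⊢ ··a··> q4
  q4 = 0\{b,c} ⊢ ∅
Partition-refinement fixed point:
  B0 = {p0, q0}
  B1 = {p1, q1}
  B2 = {p3, q3}
  B3 = {p2, p4, q2, q4}
p0 ∈ B0, q0 ∈ B0 → same block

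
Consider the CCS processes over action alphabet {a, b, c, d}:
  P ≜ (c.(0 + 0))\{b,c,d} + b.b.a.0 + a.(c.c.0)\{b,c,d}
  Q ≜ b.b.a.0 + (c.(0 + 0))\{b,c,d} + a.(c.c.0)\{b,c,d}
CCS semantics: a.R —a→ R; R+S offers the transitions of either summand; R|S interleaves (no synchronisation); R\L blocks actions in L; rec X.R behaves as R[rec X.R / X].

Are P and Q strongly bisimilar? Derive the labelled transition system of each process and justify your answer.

P ~ Q

P's transition system — 5 states:
  u0 = (c.(0 + 0))\{b,c,d} + b.b.a.0 + a.(c.c.0)\{b,c,d} ⊢ ··a··> u1, ··b··> u2
  u1 = (c.c.0)\{b,c,d} ⊢ ·
  u2 = b.a.0 ⊢ ··b··> u3
  u3 = a.0 ⊢ ··a··> u4
  u4 = 0 ⊢ ·
Q's transition system — 5 states:
  v0 = b.b.a.0 + (c.(0 + 0))\{b,c,d} + a.(c.c.0)\{b,c,d} ⊢ ··a··> v1, ··b··> v2
  v1 = (c.c.0)\{b,c,d} ⊢ ·
  v2 = b.a.0 ⊢ ··b··> v3
  v3 = a.0 ⊢ ··a··> v4
  v4 = 0 ⊢ ·
Partition-refinement fixed point:
  B0 = {u0, v0}
  B1 = {u1, u4, v1, v4}
  B2 = {u2, v2}
  B3 = {u3, v3}
u0 ∈ B0, v0 ∈ B0 → same block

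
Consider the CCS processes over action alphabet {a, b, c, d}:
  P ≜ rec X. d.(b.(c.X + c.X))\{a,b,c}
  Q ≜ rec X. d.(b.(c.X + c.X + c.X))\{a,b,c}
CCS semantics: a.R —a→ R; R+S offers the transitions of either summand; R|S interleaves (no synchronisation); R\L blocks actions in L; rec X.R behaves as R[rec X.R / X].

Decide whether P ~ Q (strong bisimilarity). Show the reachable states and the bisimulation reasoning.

bisimilar

Reachable graph of P (2 states):
  u0 = rec X. d.(b.(c.X + c.X))\{a,b,c} ⊢ ··d··> u1
  u1 = (b.(c.(rec X. d.(b.(c.X + c.X))\{a,b,c}) + c.(rec X. d.(b.(c.X + c.X))\{a,b,c})))\{a,b,c} ⊢ stopped
Reachable graph of Q (2 states):
  v0 = rec X. d.(b.(c.X + c.X + c.X))\{a,b,c} ⊢ ··d··> v1
  v1 = (b.(c.(rec X. d.(b.(c.X + c.X + c.X))\{a,b,c}) + c.(rec X. d.(b.(c.X + c.X + c.X))\{a,b,c}) + c.(rec X. d.(b.(c.X + c.X + c.X))\{a,b,c})))\{a,b,c} ⊢ stopped
Bisimilarity quotient blocks:
  B0 = {u0, v0}
  B1 = {u1, v1}
u0 ∈ B0, v0 ∈ B0 → same block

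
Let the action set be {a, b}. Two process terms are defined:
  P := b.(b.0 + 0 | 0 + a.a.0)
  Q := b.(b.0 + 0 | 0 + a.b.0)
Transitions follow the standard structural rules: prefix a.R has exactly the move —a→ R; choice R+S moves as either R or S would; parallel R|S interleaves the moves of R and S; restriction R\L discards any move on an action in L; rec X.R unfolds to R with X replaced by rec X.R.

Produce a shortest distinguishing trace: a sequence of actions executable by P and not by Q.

P's transition system — 4 states:
  p0 = b.(b.0 + 0 | 0 + a.a.0) → ··b··> p1
  p1 = b.0 + 0 | 0 + a.a.0 → ··a··> p2, ··b··> p3
  p2 = a.0 → ··a··> p3
  p3 = 0 → deadlocked
Q's transition system — 4 states:
  q0 = b.(b.0 + 0 | 0 + a.b.0) → ··b··> q1
  q1 = b.0 + 0 | 0 + a.b.0 → ··a··> q2, ··b··> q3
  q2 = b.0 → ··b··> q3
  q3 = 0 → deadlocked
Run σ = ⟨baa⟩ on P: start {p0}
  [1] b ⇒ {p1}
  [2] a ⇒ {p2}
  [3] a ⇒ {p3}
  P completes σ.
Run σ = ⟨baa⟩ on Q: start {q0}
  [1] b ⇒ {q1}
  [2] a ⇒ {q2}
  [3] a ⇒ ∅  — Q cannot continue

baa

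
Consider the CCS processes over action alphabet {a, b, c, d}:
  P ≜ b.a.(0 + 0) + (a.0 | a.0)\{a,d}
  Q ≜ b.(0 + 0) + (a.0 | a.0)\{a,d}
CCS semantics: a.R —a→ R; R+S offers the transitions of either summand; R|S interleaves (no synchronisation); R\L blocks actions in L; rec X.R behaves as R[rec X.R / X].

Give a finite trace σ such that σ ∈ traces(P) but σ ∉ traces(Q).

Reachable graph of P (3 states):
  m0 = b.a.(0 + 0) + (a.0 | a.0)\{a,d} :: --b--▸ m1
  m1 = a.(0 + 0) :: --a--▸ m2
  m2 = 0 + 0 :: stopped
Reachable graph of Q (2 states):
  n0 = b.(0 + 0) + (a.0 | a.0)\{a,d} :: --b--▸ n1
  n1 = 0 + 0 :: stopped
Run σ = ⟨ba⟩ on P: start {m0}
  step 1 (b): {m1}
  step 2 (a): {m2}
  — P admits the full trace.
Run σ = ⟨ba⟩ on Q: start {n0}
  step 1 (b): {n1}
  step 2 (a): ∅ (Q stuck)

ba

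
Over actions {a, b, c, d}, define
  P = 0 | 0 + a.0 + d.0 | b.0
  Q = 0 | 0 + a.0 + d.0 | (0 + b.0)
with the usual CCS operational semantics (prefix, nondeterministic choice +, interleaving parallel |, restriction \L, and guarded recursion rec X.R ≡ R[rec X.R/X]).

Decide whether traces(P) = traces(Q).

P's transition system — 5 states:
  p0 = 0 | 0 + a.0 + d.0 | b.0 → -a-> p1, -b-> p2, -d-> p3
  p1 = 0 → deadlocked
  p2 = d.0 | 0 → -d-> p4
  p3 = 0 | b.0 → -b-> p4
  p4 = 0 | 0 → deadlocked
Q's transition system — 5 states:
  q0 = 0 | 0 + a.0 + d.0 | (0 + b.0) → -a-> q1, -b-> q2, -d-> q3
  q1 = 0 → deadlocked
  q2 = d.0 | 0 → -d-> q4
  q3 = 0 | (0 + b.0) → -b-> q4
  q4 = 0 | 0 → deadlocked
Partition-refinement fixed point:
  B0 = {p0, q0}
  B1 = {p1, p4, q1, q4}
  B2 = {p2, q2}
  B3 = {p3, q3}
p0 ∈ B0, q0 ∈ B0 → same block
Bisimilar ⇒ trace-equivalent.

traces(P) = traces(Q)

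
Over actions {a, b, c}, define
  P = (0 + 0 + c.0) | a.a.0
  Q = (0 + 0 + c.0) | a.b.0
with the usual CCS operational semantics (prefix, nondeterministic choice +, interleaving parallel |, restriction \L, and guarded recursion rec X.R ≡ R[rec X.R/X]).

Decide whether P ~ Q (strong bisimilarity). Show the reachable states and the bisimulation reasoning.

NO

LTS(P): 6 reachable states
  p0 = (0 + 0 + c.0) | a.a.0 :: —a→ p1, —c→ p2
  p1 = (0 + 0 + c.0) | a.0 :: —a→ p3, —c→ p4
  p2 = 0 | a.a.0 :: —a→ p4
  p3 = (0 + 0 + c.0) | 0 :: —c→ p5
  p4 = 0 | a.0 :: —a→ p5
  p5 = 0 | 0 :: stopped
LTS(Q): 6 reachable states
  q0 = (0 + 0 + c.0) | a.b.0 :: —a→ q1, —c→ q2
  q1 = (0 + 0 + c.0) | b.0 :: —b→ q3, —c→ q4
  q2 = 0 | a.b.0 :: —a→ q4
  q3 = (0 + 0 + c.0) | 0 :: —c→ q5
  q4 = 0 | b.0 :: —b→ q5
  q5 = 0 | 0 :: stopped
Partition-refinement fixed point:
  B0 = {p0}
  B1 = {p1}
  B2 = {p3, q3}
  B3 = {p5, q5}
  B4 = {p4}
  B5 = {p2}
  B6 = {q0}
  B7 = {q1}
  B8 = {q4}
  B9 = {q2}
p0 ∈ B0, q0 ∈ B6 → different blocks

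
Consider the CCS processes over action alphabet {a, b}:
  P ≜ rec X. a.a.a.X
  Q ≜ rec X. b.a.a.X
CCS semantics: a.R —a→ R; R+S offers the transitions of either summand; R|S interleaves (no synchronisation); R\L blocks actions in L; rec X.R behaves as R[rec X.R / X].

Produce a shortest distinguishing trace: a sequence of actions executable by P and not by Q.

P's transition system — 3 states:
  s0 = rec X. a.a.a.X :: --a--▸ s1
  s1 = a.a.(rec X. a.a.a.X) :: --a--▸ s2
  s2 = a.(rec X. a.a.a.X) :: --a--▸ s0
Q's transition system — 3 states:
  t0 = rec X. b.a.a.X :: --b--▸ t1
  t1 = a.a.(rec X. b.a.a.X) :: --a--▸ t2
  t2 = a.(rec X. b.a.a.X) :: --a--▸ t0
Run σ = ⟨a⟩ on P: start {s0}
  [1] a ⇒ {s1}
  — P admits the full trace.
Run σ = ⟨a⟩ on Q: start {t0}
  [1] a ⇒ ∅ (Q stuck)

a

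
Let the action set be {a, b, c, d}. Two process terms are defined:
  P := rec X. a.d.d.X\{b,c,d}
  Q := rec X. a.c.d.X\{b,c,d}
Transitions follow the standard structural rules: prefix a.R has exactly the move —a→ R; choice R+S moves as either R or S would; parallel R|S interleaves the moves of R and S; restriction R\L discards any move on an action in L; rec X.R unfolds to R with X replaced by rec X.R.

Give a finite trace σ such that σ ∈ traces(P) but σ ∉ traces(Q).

ad

P's transition system — 5 states:
  s0 = rec X. a.d.d.X\{b,c,d} :: --a--▸ s1
  s1 = d.d.(rec X. a.d.d.X\{b,c,d})\{b,c,d} :: --d--▸ s2
  s2 = d.(rec X. a.d.d.X\{b,c,d})\{b,c,d} :: --d--▸ s3
  s3 = (rec X. a.d.d.X\{b,c,d})\{b,c,d} :: --a--▸ s4
  s4 = (d.d.(rec X. a.d.d.X\{b,c,d})\{b,c,d})\{b,c,d} :: stopped
Q's transition system — 5 states:
  t0 = rec X. a.c.d.X\{b,c,d} :: --a--▸ t1
  t1 = c.d.(rec X. a.c.d.X\{b,c,d})\{b,c,d} :: --c--▸ t2
  t2 = d.(rec X. a.c.d.X\{b,c,d})\{b,c,d} :: --d--▸ t3
  t3 = (rec X. a.c.d.X\{b,c,d})\{b,c,d} :: --a--▸ t4
  t4 = (c.d.(rec X. a.c.d.X\{b,c,d})\{b,c,d})\{b,c,d} :: stopped
Executing ad from P (initial set {s0}):
  [1] a ⇒ {s1}
  [2] d ⇒ {s2}
  ✓ P
Executing ad from Q (initial set {t0}):
  [1] a ⇒ {t1}
  [2] d ⇒ no successor for Q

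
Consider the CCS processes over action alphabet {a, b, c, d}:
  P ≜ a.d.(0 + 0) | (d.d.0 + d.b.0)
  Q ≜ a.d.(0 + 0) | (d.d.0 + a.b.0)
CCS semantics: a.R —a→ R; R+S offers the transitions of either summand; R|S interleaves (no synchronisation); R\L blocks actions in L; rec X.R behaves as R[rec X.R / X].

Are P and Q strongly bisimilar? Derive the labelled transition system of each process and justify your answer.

P ≁ Q

Reachable graph of P (12 states):
  p0 = a.d.(0 + 0) | (d.d.0 + d.b.0) → =a=> p1, =d=> p2, =d=> p3
  p1 = d.(0 + 0) | (d.d.0 + d.b.0) → =d=> p4, =d=> p5, =d=> p6
  p2 = a.d.(0 + 0) | b.0 → =a=> p5, =b=> p7
  p3 = a.d.(0 + 0) | d.0 → =a=> p6, =d=> p7
  p4 = (0 + 0) | (d.d.0 + d.b.0) → =d=> p8, =d=> p9
  p5 = d.(0 + 0) | b.0 → =b=> p10, =d=> p8
  p6 = d.(0 + 0) | d.0 → =d=> p10, =d=> p9
  p7 = a.d.(0 + 0) | 0 → =a=> p10
  p8 = (0 + 0) | b.0 → =b=> p11
  p9 = (0 + 0) | d.0 → =d=> p11
  p10 = d.(0 + 0) | 0 → =d=> p11
  p11 = (0 + 0) | 0 → ·
Reachable graph of Q (12 states):
  q0 = a.d.(0 + 0) | (d.d.0 + a.b.0) → =a=> q1, =a=> q2, =d=> q3
  q1 = a.d.(0 + 0) | b.0 → =a=> q4, =b=> q5
  q2 = d.(0 + 0) | (d.d.0 + a.b.0) → =a=> q4, =d=> q6, =d=> q7
  q3 = a.d.(0 + 0) | d.0 → =a=> q7, =d=> q5
  q4 = d.(0 + 0) | b.0 → =b=> q8, =d=> q9
  q5 = a.d.(0 + 0) | 0 → =a=> q8
  q6 = (0 + 0) | (d.d.0 + a.b.0) → =a=> q9, =d=> q10
  q7 = d.(0 + 0) | d.0 → =d=> q10, =d=> q8
  q8 = d.(0 + 0) | 0 → =d=> q11
  q9 = (0 + 0) | b.0 → =b=> q11
  q10 = (0 + 0) | d.0 → =d=> q11
  q11 = (0 + 0) | 0 → ·
Coarsest stable partition (strong bisimilarity classes):
  B0 = {p0}
  B1 = {p1}
  B2 = {p5, q4}
  B3 = {p10, p9, q10, q8}
  B4 = {p11, q11}
  B5 = {p8, q9}
  B6 = {p4}
  B7 = {p6, q7}
  B8 = {p3, q3}
  B9 = {p7, q5}
  B10 = {p2, q1}
  B11 = {q0}
  B12 = {q2}
  B13 = {q6}
p0 ∈ B0, q0 ∈ B11 → different blocks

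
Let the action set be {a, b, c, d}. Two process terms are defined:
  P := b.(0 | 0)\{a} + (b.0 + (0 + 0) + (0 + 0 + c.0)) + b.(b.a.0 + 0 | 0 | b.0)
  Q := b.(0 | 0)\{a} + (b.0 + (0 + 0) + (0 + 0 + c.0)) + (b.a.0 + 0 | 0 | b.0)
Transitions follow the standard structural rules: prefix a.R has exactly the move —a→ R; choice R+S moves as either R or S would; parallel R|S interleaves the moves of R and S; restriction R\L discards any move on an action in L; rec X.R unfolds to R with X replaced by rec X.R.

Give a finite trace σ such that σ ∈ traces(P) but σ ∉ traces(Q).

Reachable graph of P (6 states):
  s0 = b.(0 | 0)\{a} + (b.0 + (0 + 0) + (0 + 0 + c.0)) + b.(b.a.0 + 0 | 0 | b.0) → -b-> s1, -b-> s2, -b-> s3, -c-> s2
  s1 = (0 | 0)\{a} → deadlocked
  s2 = 0 → deadlocked
  s3 = b.a.0 + 0 | 0 | b.0 → -b-> s4, -b-> s5
  s4 = 0 | 0 | 0 → deadlocked
  s5 = a.0 → -a-> s2
Reachable graph of Q (5 states):
  t0 = b.(0 | 0)\{a} + (b.0 + (0 + 0) + (0 + 0 + c.0)) + (b.a.0 + 0 | 0 | b.0) → -b-> t1, -b-> t2, -b-> t3, -b-> t4, -c-> t2
  t1 = (0 | 0)\{a} → deadlocked
  t2 = 0 → deadlocked
  t3 = 0 | 0 | 0 → deadlocked
  t4 = a.0 → -a-> t2
Run σ = ⟨bb⟩ on P: start {s0}
  after b @ step 1: {s1, s2, s3}
  after b @ step 2: {s4, s5}
  — P admits the full trace.
Run σ = ⟨bb⟩ on Q: start {t0}
  after b @ step 1: {t1, t2, t3, t4}
  after b @ step 2: ∅  — Q cannot continue

bb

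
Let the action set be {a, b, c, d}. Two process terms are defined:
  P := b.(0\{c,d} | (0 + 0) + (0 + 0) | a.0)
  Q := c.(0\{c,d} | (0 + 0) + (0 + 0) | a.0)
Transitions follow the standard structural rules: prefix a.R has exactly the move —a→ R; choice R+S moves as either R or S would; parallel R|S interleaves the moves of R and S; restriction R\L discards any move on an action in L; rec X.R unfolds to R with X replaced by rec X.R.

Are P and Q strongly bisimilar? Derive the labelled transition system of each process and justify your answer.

not bisimilar

P's transition system — 3 states:
  u0 = b.(0\{c,d} | (0 + 0) + (0 + 0) | a.0) | --b--▸ u1
  u1 = 0\{c,d} | (0 + 0) + (0 + 0) | a.0 | --a--▸ u2
  u2 = (0 + 0) | 0 | ·
Q's transition system — 3 states:
  v0 = c.(0\{c,d} | (0 + 0) + (0 + 0) | a.0) | --c--▸ v1
  v1 = 0\{c,d} | (0 + 0) + (0 + 0) | a.0 | --a--▸ v2
  v2 = (0 + 0) | 0 | ·
Coarsest stable partition (strong bisimilarity classes):
  B0 = {u0}
  B1 = {u1, v1}
  B2 = {u2, v2}
  B3 = {v0}
u0 ∈ B0, v0 ∈ B3 → different blocks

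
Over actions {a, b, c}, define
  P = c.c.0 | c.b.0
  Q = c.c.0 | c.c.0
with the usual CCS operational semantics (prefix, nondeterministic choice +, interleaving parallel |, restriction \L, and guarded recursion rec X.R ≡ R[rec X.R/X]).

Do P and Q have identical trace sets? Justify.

Reachable graph of P (9 states):
  s0 = c.c.0 | c.b.0 → —c→ s1, —c→ s2
  s1 = c.0 | c.b.0 → —c→ s3, —c→ s4
  s2 = c.c.0 | b.0 → —b→ s5, —c→ s4
  s3 = 0 | c.b.0 → —c→ s6
  s4 = c.0 | b.0 → —b→ s7, —c→ s6
  s5 = c.c.0 | 0 → —c→ s7
  s6 = 0 | b.0 → —b→ s8
  s7 = c.0 | 0 → —c→ s8
  s8 = 0 | 0 → deadlocked
Reachable graph of Q (9 states):
  t0 = c.c.0 | c.c.0 → —c→ t1, —c→ t2
  t1 = c.0 | c.c.0 → —c→ t3, —c→ t4
  t2 = c.c.0 | c.0 → —c→ t4, —c→ t5
  t3 = 0 | c.c.0 → —c→ t6
  t4 = c.0 | c.0 → —c→ t6, —c→ t7
  t5 = c.c.0 | 0 → —c→ t7
  t6 = 0 | c.0 → —c→ t8
  t7 = c.0 | 0 → —c→ t8
  t8 = 0 | 0 → deadlocked
Run σ = ⟨cb⟩ on P: start {s0}
  [1] c ⇒ {s1, s2}
  [2] b ⇒ {s5}
  P completes σ.
Run σ = ⟨cb⟩ on Q: start {t0}
  [1] c ⇒ {t1, t2}
  [2] b ⇒ no successor for Q

traces(P) ≠ traces(Q) — witness ⟨cb⟩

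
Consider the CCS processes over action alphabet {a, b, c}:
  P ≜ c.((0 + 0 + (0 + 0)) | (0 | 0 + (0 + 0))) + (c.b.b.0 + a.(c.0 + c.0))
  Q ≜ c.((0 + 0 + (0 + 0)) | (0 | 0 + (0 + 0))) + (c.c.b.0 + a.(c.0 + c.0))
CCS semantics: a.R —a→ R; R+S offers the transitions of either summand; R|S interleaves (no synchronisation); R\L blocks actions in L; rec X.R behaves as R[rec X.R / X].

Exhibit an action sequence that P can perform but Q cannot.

Reachable graph of P (6 states):
  m0 = c.((0 + 0 + (0 + 0)) | (0 | 0 + (0 + 0))) + (c.b.b.0 + a.(c.0 + c.0)) → --a--▸ m1, --c--▸ m2, --c--▸ m3
  m1 = c.0 + c.0 → --c--▸ m4
  m2 = (0 + 0 + (0 + 0)) | (0 | 0 + (0 + 0)) → stopped
  m3 = b.b.0 → --b--▸ m5
  m4 = 0 → stopped
  m5 = b.0 → --b--▸ m4
Reachable graph of Q (6 states):
  n0 = c.((0 + 0 + (0 + 0)) | (0 | 0 + (0 + 0))) + (c.c.b.0 + a.(c.0 + c.0)) → --a--▸ n1, --c--▸ n2, --c--▸ n3
  n1 = c.0 + c.0 → --c--▸ n4
  n2 = (0 + 0 + (0 + 0)) | (0 | 0 + (0 + 0)) → stopped
  n3 = c.b.0 → --c--▸ n5
  n4 = 0 → stopped
  n5 = b.0 → --b--▸ n4
Run σ = ⟨cb⟩ on P: start {m0}
  step 1 (c): {m2, m3}
  step 2 (b): {m5}
  — P admits the full trace.
Run σ = ⟨cb⟩ on Q: start {n0}
  step 1 (c): {n2, n3}
  step 2 (b): ∅  — Q cannot continue

cb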